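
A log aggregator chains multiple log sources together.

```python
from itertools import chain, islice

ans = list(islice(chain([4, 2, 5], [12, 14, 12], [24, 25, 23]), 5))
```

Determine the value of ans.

Step 1: chain([4, 2, 5], [12, 14, 12], [24, 25, 23]) = [4, 2, 5, 12, 14, 12, 24, 25, 23].
Step 2: islice takes first 5 elements: [4, 2, 5, 12, 14].
Therefore ans = [4, 2, 5, 12, 14].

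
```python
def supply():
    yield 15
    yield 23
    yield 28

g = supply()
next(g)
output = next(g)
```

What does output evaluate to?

Step 1: supply() creates a generator.
Step 2: next(g) yields 15 (consumed and discarded).
Step 3: next(g) yields 23, assigned to output.
Therefore output = 23.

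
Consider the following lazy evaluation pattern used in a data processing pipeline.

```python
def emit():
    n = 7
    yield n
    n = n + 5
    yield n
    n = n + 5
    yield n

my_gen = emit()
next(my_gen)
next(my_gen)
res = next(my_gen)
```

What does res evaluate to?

Step 1: Trace through generator execution:
  Yield 1: n starts at 7, yield 7
  Yield 2: n = 7 + 5 = 12, yield 12
  Yield 3: n = 12 + 5 = 17, yield 17
Step 2: First next() gets 7, second next() gets the second value, third next() yields 17.
Therefore res = 17.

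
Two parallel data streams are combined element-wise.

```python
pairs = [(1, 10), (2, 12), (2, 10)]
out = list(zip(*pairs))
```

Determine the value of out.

Step 1: zip(*pairs) transposes: unzips [(1, 10), (2, 12), (2, 10)] into separate sequences.
Step 2: First elements: (1, 2, 2), second elements: (10, 12, 10).
Therefore out = [(1, 2, 2), (10, 12, 10)].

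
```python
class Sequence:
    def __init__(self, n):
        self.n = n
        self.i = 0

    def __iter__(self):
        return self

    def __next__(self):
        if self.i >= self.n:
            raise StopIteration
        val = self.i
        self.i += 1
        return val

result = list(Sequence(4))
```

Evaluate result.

Step 1: Sequence(4) creates an iterator counting 0 to 3.
Step 2: list() consumes all values: [0, 1, 2, 3].
Therefore result = [0, 1, 2, 3].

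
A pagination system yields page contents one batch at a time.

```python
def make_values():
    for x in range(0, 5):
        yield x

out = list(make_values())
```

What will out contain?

Step 1: The generator yields each value from range(0, 5).
Step 2: list() consumes all yields: [0, 1, 2, 3, 4].
Therefore out = [0, 1, 2, 3, 4].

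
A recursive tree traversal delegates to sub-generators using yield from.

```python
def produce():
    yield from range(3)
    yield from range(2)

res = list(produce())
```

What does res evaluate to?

Step 1: Trace yields in order:
  yield 0
  yield 1
  yield 2
  yield 0
  yield 1
Therefore res = [0, 1, 2, 0, 1].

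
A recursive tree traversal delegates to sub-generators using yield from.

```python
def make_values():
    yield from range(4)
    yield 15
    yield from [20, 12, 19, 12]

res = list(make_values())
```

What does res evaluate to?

Step 1: Trace yields in order:
  yield 0
  yield 1
  yield 2
  yield 3
  yield 15
  yield 20
  yield 12
  yield 19
  yield 12
Therefore res = [0, 1, 2, 3, 15, 20, 12, 19, 12].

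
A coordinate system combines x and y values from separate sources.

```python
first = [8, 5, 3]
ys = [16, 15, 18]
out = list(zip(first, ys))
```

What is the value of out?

Step 1: zip pairs elements at same index:
  Index 0: (8, 16)
  Index 1: (5, 15)
  Index 2: (3, 18)
Therefore out = [(8, 16), (5, 15), (3, 18)].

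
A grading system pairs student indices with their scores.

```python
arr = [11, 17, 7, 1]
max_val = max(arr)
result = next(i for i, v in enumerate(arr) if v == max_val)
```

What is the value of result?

Step 1: max([11, 17, 7, 1]) = 17.
Step 2: Find first index where value == 17:
  Index 0: 11 != 17
  Index 1: 17 == 17, found!
Therefore result = 1.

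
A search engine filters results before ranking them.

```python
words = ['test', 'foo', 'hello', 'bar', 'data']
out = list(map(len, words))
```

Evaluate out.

Step 1: Map len() to each word:
  'test' -> 4
  'foo' -> 3
  'hello' -> 5
  'bar' -> 3
  'data' -> 4
Therefore out = [4, 3, 5, 3, 4].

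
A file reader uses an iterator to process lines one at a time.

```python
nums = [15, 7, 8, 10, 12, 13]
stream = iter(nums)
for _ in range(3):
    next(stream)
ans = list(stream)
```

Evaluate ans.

Step 1: Create iterator over [15, 7, 8, 10, 12, 13].
Step 2: Advance 3 positions (consuming [15, 7, 8]).
Step 3: list() collects remaining elements: [10, 12, 13].
Therefore ans = [10, 12, 13].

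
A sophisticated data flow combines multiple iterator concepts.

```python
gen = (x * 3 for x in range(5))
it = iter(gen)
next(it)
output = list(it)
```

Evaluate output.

Step 1: Generator produces [0, 3, 6, 9, 12].
Step 2: next(it) consumes first element (0).
Step 3: list(it) collects remaining: [3, 6, 9, 12].
Therefore output = [3, 6, 9, 12].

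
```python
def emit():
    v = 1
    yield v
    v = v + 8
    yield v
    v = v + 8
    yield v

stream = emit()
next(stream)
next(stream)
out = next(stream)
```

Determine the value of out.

Step 1: Trace through generator execution:
  Yield 1: v starts at 1, yield 1
  Yield 2: v = 1 + 8 = 9, yield 9
  Yield 3: v = 9 + 8 = 17, yield 17
Step 2: First next() gets 1, second next() gets the second value, third next() yields 17.
Therefore out = 17.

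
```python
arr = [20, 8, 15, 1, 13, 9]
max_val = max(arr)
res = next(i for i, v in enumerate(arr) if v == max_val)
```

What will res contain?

Step 1: max([20, 8, 15, 1, 13, 9]) = 20.
Step 2: Find first index where value == 20:
  Index 0: 20 == 20, found!
Therefore res = 0.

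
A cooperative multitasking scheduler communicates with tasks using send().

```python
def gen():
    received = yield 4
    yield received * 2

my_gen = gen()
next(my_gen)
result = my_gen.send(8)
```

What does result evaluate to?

Step 1: next(my_gen) advances to first yield, producing 4.
Step 2: send(8) resumes, received = 8.
Step 3: yield received * 2 = 8 * 2 = 16.
Therefore result = 16.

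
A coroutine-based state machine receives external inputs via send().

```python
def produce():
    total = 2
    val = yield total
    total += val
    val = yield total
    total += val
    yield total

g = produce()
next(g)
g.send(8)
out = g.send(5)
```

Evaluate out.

Step 1: next() -> yield total=2.
Step 2: send(8) -> val=8, total = 2+8 = 10, yield 10.
Step 3: send(5) -> val=5, total = 10+5 = 15, yield 15.
Therefore out = 15.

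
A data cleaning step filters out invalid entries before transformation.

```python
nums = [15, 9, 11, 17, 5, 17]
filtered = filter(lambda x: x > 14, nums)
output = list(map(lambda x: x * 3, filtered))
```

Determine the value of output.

Step 1: Filter nums for elements > 14:
  15: kept
  9: removed
  11: removed
  17: kept
  5: removed
  17: kept
Step 2: Map x * 3 on filtered [15, 17, 17]:
  15 -> 45
  17 -> 51
  17 -> 51
Therefore output = [45, 51, 51].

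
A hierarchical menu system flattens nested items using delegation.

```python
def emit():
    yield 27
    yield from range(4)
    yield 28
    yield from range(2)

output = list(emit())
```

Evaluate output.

Step 1: Trace yields in order:
  yield 27
  yield 0
  yield 1
  yield 2
  yield 3
  yield 28
  yield 0
  yield 1
Therefore output = [27, 0, 1, 2, 3, 28, 0, 1].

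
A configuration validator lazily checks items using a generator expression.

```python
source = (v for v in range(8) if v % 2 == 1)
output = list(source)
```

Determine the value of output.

Step 1: Filter range(8) keeping only odd values:
  v=0: even, excluded
  v=1: odd, included
  v=2: even, excluded
  v=3: odd, included
  v=4: even, excluded
  v=5: odd, included
  v=6: even, excluded
  v=7: odd, included
Therefore output = [1, 3, 5, 7].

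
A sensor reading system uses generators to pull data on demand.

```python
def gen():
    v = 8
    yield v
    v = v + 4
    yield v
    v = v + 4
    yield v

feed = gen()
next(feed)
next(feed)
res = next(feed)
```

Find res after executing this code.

Step 1: Trace through generator execution:
  Yield 1: v starts at 8, yield 8
  Yield 2: v = 8 + 4 = 12, yield 12
  Yield 3: v = 12 + 4 = 16, yield 16
Step 2: First next() gets 8, second next() gets the second value, third next() yields 16.
Therefore res = 16.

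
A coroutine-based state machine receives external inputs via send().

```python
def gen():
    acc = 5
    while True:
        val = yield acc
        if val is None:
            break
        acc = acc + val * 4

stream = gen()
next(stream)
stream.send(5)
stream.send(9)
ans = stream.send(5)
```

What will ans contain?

Step 1: next() -> yield acc=5.
Step 2: send(5) -> val=5, acc = 5 + 5*4 = 25, yield 25.
Step 3: send(9) -> val=9, acc = 25 + 9*4 = 61, yield 61.
Step 4: send(5) -> val=5, acc = 61 + 5*4 = 81, yield 81.
Therefore ans = 81.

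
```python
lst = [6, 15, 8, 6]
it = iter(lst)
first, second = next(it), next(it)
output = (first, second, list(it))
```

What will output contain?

Step 1: Create iterator over [6, 15, 8, 6].
Step 2: first = 6, second = 15.
Step 3: Remaining elements: [8, 6].
Therefore output = (6, 15, [8, 6]).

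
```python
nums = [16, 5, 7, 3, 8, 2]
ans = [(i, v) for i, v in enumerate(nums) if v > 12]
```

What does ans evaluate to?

Step 1: Filter enumerate([16, 5, 7, 3, 8, 2]) keeping v > 12:
  (0, 16): 16 > 12, included
  (1, 5): 5 <= 12, excluded
  (2, 7): 7 <= 12, excluded
  (3, 3): 3 <= 12, excluded
  (4, 8): 8 <= 12, excluded
  (5, 2): 2 <= 12, excluded
Therefore ans = [(0, 16)].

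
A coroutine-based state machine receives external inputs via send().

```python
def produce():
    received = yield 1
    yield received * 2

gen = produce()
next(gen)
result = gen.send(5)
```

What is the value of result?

Step 1: next(gen) advances to first yield, producing 1.
Step 2: send(5) resumes, received = 5.
Step 3: yield received * 2 = 5 * 2 = 10.
Therefore result = 10.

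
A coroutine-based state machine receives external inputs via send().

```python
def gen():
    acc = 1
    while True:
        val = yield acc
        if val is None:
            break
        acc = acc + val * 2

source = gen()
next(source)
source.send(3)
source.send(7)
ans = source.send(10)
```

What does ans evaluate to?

Step 1: next() -> yield acc=1.
Step 2: send(3) -> val=3, acc = 1 + 3*2 = 7, yield 7.
Step 3: send(7) -> val=7, acc = 7 + 7*2 = 21, yield 21.
Step 4: send(10) -> val=10, acc = 21 + 10*2 = 41, yield 41.
Therefore ans = 41.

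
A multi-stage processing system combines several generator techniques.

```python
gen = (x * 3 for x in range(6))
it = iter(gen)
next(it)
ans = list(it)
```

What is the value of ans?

Step 1: Generator produces [0, 3, 6, 9, 12, 15].
Step 2: next(it) consumes first element (0).
Step 3: list(it) collects remaining: [3, 6, 9, 12, 15].
Therefore ans = [3, 6, 9, 12, 15].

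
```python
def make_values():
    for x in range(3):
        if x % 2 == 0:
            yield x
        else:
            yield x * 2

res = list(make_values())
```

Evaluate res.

Step 1: For each x in range(3), yield x if even, else x*2:
  x=0 (even): yield 0
  x=1 (odd): yield 1*2 = 2
  x=2 (even): yield 2
Therefore res = [0, 2, 2].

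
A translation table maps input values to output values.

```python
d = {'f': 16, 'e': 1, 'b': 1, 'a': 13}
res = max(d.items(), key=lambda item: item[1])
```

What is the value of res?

Step 1: Find item with maximum value:
  ('f', 16)
  ('e', 1)
  ('b', 1)
  ('a', 13)
Step 2: Maximum value is 16 at key 'f'.
Therefore res = ('f', 16).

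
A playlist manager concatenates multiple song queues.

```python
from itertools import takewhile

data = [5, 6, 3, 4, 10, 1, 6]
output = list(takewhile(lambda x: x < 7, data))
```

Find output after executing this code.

Step 1: takewhile stops at first element >= 7:
  5 < 7: take
  6 < 7: take
  3 < 7: take
  4 < 7: take
  10 >= 7: stop
Therefore output = [5, 6, 3, 4].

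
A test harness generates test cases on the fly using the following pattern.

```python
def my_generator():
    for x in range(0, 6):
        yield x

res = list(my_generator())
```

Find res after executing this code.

Step 1: The generator yields each value from range(0, 6).
Step 2: list() consumes all yields: [0, 1, 2, 3, 4, 5].
Therefore res = [0, 1, 2, 3, 4, 5].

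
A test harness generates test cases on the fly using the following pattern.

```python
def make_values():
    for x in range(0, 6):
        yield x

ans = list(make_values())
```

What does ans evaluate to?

Step 1: The generator yields each value from range(0, 6).
Step 2: list() consumes all yields: [0, 1, 2, 3, 4, 5].
Therefore ans = [0, 1, 2, 3, 4, 5].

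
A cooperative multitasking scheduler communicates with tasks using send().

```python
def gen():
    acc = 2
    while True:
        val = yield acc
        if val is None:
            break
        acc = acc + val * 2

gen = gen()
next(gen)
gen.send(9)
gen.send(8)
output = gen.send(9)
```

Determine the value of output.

Step 1: next() -> yield acc=2.
Step 2: send(9) -> val=9, acc = 2 + 9*2 = 20, yield 20.
Step 3: send(8) -> val=8, acc = 20 + 8*2 = 36, yield 36.
Step 4: send(9) -> val=9, acc = 36 + 9*2 = 54, yield 54.
Therefore output = 54.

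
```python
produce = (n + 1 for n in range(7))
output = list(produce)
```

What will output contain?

Step 1: For each n in range(7), compute n+1:
  n=0: 0+1 = 1
  n=1: 1+1 = 2
  n=2: 2+1 = 3
  n=3: 3+1 = 4
  n=4: 4+1 = 5
  n=5: 5+1 = 6
  n=6: 6+1 = 7
Therefore output = [1, 2, 3, 4, 5, 6, 7].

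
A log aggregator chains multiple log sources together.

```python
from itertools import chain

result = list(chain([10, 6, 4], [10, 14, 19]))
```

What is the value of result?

Step 1: chain() concatenates iterables: [10, 6, 4] + [10, 14, 19].
Therefore result = [10, 6, 4, 10, 14, 19].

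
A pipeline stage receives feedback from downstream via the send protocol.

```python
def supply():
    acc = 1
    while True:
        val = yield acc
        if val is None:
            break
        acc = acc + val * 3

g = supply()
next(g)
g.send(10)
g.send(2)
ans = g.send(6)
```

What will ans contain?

Step 1: next() -> yield acc=1.
Step 2: send(10) -> val=10, acc = 1 + 10*3 = 31, yield 31.
Step 3: send(2) -> val=2, acc = 31 + 2*3 = 37, yield 37.
Step 4: send(6) -> val=6, acc = 37 + 6*3 = 55, yield 55.
Therefore ans = 55.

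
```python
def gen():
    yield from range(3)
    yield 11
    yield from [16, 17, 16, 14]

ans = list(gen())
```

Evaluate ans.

Step 1: Trace yields in order:
  yield 0
  yield 1
  yield 2
  yield 11
  yield 16
  yield 17
  yield 16
  yield 14
Therefore ans = [0, 1, 2, 11, 16, 17, 16, 14].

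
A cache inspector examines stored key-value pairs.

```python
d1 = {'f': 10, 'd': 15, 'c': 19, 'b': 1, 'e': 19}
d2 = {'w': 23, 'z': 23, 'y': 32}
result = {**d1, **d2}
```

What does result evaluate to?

Step 1: Merge d1 and d2 (d2 values override on key conflicts).
Step 2: d1 has keys ['f', 'd', 'c', 'b', 'e'], d2 has keys ['w', 'z', 'y'].
Therefore result = {'f': 10, 'd': 15, 'c': 19, 'b': 1, 'e': 19, 'w': 23, 'z': 23, 'y': 32}.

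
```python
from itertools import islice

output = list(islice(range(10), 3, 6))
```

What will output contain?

Step 1: islice(range(10), 3, 6) takes elements at indices [3, 6).
Step 2: Elements: [3, 4, 5].
Therefore output = [3, 4, 5].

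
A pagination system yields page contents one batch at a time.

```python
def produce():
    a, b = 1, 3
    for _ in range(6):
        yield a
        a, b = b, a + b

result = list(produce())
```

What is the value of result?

Step 1: Fibonacci-like sequence starting with a=1, b=3:
  Iteration 1: yield a=1, then a,b = 3,4
  Iteration 2: yield a=3, then a,b = 4,7
  Iteration 3: yield a=4, then a,b = 7,11
  Iteration 4: yield a=7, then a,b = 11,18
  Iteration 5: yield a=11, then a,b = 18,29
  Iteration 6: yield a=18, then a,b = 29,47
Therefore result = [1, 3, 4, 7, 11, 18].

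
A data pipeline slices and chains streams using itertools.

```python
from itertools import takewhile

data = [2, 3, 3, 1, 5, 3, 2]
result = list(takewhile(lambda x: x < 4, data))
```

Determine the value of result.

Step 1: takewhile stops at first element >= 4:
  2 < 4: take
  3 < 4: take
  3 < 4: take
  1 < 4: take
  5 >= 4: stop
Therefore result = [2, 3, 3, 1].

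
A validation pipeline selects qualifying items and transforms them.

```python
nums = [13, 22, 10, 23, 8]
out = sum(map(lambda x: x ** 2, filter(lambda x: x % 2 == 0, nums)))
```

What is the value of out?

Step 1: Filter even numbers from [13, 22, 10, 23, 8]: [22, 10, 8]
Step 2: Square each: [484, 100, 64]
Step 3: Sum = 648.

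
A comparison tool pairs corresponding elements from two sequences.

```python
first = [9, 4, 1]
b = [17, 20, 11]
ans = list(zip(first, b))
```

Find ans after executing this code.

Step 1: zip pairs elements at same index:
  Index 0: (9, 17)
  Index 1: (4, 20)
  Index 2: (1, 11)
Therefore ans = [(9, 17), (4, 20), (1, 11)].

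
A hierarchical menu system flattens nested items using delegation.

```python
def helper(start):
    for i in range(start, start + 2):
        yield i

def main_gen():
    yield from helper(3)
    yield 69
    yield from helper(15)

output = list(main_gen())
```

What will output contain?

Step 1: main_gen() delegates to helper(3):
  yield 3
  yield 4
Step 2: yield 69
Step 3: Delegates to helper(15):
  yield 15
  yield 16
Therefore output = [3, 4, 69, 15, 16].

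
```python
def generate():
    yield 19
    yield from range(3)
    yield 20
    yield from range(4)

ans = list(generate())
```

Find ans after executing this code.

Step 1: Trace yields in order:
  yield 19
  yield 0
  yield 1
  yield 2
  yield 20
  yield 0
  yield 1
  yield 2
  yield 3
Therefore ans = [19, 0, 1, 2, 20, 0, 1, 2, 3].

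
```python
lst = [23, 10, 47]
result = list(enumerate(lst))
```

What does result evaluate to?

Step 1: enumerate pairs each element with its index:
  (0, 23)
  (1, 10)
  (2, 47)
Therefore result = [(0, 23), (1, 10), (2, 47)].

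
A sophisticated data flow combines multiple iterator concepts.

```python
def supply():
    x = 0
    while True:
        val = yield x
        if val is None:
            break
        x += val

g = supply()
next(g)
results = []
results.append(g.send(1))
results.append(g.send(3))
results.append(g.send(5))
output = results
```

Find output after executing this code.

Step 1: next(g) -> yield 0.
Step 2: send(1) -> x = 1, yield 1.
Step 3: send(3) -> x = 4, yield 4.
Step 4: send(5) -> x = 9, yield 9.
Therefore output = [1, 4, 9].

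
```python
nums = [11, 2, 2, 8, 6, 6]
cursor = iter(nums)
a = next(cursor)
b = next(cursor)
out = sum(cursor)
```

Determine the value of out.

Step 1: Create iterator over [11, 2, 2, 8, 6, 6].
Step 2: a = next() = 11, b = next() = 2.
Step 3: sum() of remaining [2, 8, 6, 6] = 22.
Therefore out = 22.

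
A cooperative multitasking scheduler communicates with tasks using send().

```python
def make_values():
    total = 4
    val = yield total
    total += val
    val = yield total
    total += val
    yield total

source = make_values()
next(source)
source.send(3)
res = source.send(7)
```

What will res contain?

Step 1: next() -> yield total=4.
Step 2: send(3) -> val=3, total = 4+3 = 7, yield 7.
Step 3: send(7) -> val=7, total = 7+7 = 14, yield 14.
Therefore res = 14.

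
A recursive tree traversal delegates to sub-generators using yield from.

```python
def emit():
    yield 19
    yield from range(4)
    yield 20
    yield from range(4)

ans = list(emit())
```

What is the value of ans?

Step 1: Trace yields in order:
  yield 19
  yield 0
  yield 1
  yield 2
  yield 3
  yield 20
  yield 0
  yield 1
  yield 2
  yield 3
Therefore ans = [19, 0, 1, 2, 3, 20, 0, 1, 2, 3].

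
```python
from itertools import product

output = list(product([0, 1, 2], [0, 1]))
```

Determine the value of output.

Step 1: product([0, 1, 2], [0, 1]) gives all pairs:
  (0, 0)
  (0, 1)
  (1, 0)
  (1, 1)
  (2, 0)
  (2, 1)
Therefore output = [(0, 0), (0, 1), (1, 0), (1, 1), (2, 0), (2, 1)].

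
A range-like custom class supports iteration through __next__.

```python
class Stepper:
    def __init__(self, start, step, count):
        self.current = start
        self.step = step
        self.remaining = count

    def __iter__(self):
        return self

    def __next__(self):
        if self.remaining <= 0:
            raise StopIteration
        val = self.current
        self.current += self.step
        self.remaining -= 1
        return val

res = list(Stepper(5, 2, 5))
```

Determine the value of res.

Step 1: Stepper starts at 5, increments by 2, for 5 steps:
  Yield 5, then current += 2
  Yield 7, then current += 2
  Yield 9, then current += 2
  Yield 11, then current += 2
  Yield 13, then current += 2
Therefore res = [5, 7, 9, 11, 13].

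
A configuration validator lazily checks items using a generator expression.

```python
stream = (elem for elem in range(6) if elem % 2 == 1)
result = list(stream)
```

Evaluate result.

Step 1: Filter range(6) keeping only odd values:
  elem=0: even, excluded
  elem=1: odd, included
  elem=2: even, excluded
  elem=3: odd, included
  elem=4: even, excluded
  elem=5: odd, included
Therefore result = [1, 3, 5].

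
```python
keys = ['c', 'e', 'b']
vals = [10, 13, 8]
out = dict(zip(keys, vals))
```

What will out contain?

Step 1: zip pairs keys with values:
  'c' -> 10
  'e' -> 13
  'b' -> 8
Therefore out = {'c': 10, 'e': 13, 'b': 8}.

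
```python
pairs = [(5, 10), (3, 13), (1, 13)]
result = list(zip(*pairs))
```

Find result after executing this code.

Step 1: zip(*pairs) transposes: unzips [(5, 10), (3, 13), (1, 13)] into separate sequences.
Step 2: First elements: (5, 3, 1), second elements: (10, 13, 13).
Therefore result = [(5, 3, 1), (10, 13, 13)].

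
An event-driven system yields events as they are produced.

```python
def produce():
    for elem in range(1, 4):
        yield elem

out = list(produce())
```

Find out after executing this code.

Step 1: The generator yields each value from range(1, 4).
Step 2: list() consumes all yields: [1, 2, 3].
Therefore out = [1, 2, 3].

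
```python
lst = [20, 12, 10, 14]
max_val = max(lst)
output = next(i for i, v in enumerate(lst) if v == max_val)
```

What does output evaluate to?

Step 1: max([20, 12, 10, 14]) = 20.
Step 2: Find first index where value == 20:
  Index 0: 20 == 20, found!
Therefore output = 0.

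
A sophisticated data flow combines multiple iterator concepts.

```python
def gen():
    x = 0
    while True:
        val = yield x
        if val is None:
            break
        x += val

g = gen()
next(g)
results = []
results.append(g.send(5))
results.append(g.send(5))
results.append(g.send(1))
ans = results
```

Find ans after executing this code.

Step 1: next(g) -> yield 0.
Step 2: send(5) -> x = 5, yield 5.
Step 3: send(5) -> x = 10, yield 10.
Step 4: send(1) -> x = 11, yield 11.
Therefore ans = [5, 10, 11].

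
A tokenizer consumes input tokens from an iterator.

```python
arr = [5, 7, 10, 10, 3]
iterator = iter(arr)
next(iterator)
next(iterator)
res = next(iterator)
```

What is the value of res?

Step 1: Create iterator over [5, 7, 10, 10, 3].
Step 2: next() consumes 5.
Step 3: next() consumes 7.
Step 4: next() returns 10.
Therefore res = 10.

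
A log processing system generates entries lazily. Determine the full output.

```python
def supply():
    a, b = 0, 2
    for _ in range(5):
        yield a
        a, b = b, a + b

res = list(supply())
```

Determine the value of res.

Step 1: Fibonacci-like sequence starting with a=0, b=2:
  Iteration 1: yield a=0, then a,b = 2,2
  Iteration 2: yield a=2, then a,b = 2,4
  Iteration 3: yield a=2, then a,b = 4,6
  Iteration 4: yield a=4, then a,b = 6,10
  Iteration 5: yield a=6, then a,b = 10,16
Therefore res = [0, 2, 2, 4, 6].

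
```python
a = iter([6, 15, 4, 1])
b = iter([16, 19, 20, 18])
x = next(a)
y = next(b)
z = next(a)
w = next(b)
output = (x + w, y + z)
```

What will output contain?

Step 1: a iterates [6, 15, 4, 1], b iterates [16, 19, 20, 18].
Step 2: x = next(a) = 6, y = next(b) = 16.
Step 3: z = next(a) = 15, w = next(b) = 19.
Step 4: output = (6 + 19, 16 + 15) = (25, 31).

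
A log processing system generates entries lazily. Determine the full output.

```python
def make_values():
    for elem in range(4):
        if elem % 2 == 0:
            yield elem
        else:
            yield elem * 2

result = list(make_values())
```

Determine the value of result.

Step 1: For each elem in range(4), yield elem if even, else elem*2:
  elem=0 (even): yield 0
  elem=1 (odd): yield 1*2 = 2
  elem=2 (even): yield 2
  elem=3 (odd): yield 3*2 = 6
Therefore result = [0, 2, 2, 6].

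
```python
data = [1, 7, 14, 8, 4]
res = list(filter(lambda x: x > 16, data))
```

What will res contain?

Step 1: Filter elements > 16:
  1: removed
  7: removed
  14: removed
  8: removed
  4: removed
Therefore res = [].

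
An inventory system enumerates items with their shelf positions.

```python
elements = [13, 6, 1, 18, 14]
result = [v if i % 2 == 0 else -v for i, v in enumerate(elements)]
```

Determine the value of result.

Step 1: For each (i, v), keep v if i is even, negate if odd:
  i=0 (even): keep 13
  i=1 (odd): negate to -6
  i=2 (even): keep 1
  i=3 (odd): negate to -18
  i=4 (even): keep 14
Therefore result = [13, -6, 1, -18, 14].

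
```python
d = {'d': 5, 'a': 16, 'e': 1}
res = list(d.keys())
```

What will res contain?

Step 1: d.keys() returns the dictionary keys in insertion order.
Therefore res = ['d', 'a', 'e'].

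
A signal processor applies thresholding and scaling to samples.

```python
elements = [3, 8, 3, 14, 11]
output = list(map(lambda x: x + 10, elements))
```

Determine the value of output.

Step 1: Apply lambda x: x + 10 to each element:
  3 -> 13
  8 -> 18
  3 -> 13
  14 -> 24
  11 -> 21
Therefore output = [13, 18, 13, 24, 21].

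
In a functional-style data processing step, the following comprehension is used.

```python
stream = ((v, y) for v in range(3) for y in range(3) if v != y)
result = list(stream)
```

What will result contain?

Step 1: Nested generator over range(3) x range(3) where v != y:
  (0, 0): excluded (v == y)
  (0, 1): included
  (0, 2): included
  (1, 0): included
  (1, 1): excluded (v == y)
  (1, 2): included
  (2, 0): included
  (2, 1): included
  (2, 2): excluded (v == y)
Therefore result = [(0, 1), (0, 2), (1, 0), (1, 2), (2, 0), (2, 1)].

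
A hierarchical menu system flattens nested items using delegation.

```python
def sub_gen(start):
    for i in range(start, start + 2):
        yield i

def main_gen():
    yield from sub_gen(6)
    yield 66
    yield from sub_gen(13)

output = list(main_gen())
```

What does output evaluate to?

Step 1: main_gen() delegates to sub_gen(6):
  yield 6
  yield 7
Step 2: yield 66
Step 3: Delegates to sub_gen(13):
  yield 13
  yield 14
Therefore output = [6, 7, 66, 13, 14].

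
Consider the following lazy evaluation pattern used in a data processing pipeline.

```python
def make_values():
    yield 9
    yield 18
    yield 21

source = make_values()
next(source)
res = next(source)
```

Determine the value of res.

Step 1: make_values() creates a generator.
Step 2: next(source) yields 9 (consumed and discarded).
Step 3: next(source) yields 18, assigned to res.
Therefore res = 18.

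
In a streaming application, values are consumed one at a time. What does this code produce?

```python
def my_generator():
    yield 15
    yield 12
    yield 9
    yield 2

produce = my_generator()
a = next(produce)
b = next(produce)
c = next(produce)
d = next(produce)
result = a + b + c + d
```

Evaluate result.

Step 1: Create generator and consume all values:
  a = next(produce) = 15
  b = next(produce) = 12
  c = next(produce) = 9
  d = next(produce) = 2
Step 2: result = 15 + 12 + 9 + 2 = 38.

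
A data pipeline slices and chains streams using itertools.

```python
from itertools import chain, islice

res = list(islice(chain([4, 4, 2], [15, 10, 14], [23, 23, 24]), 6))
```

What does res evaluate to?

Step 1: chain([4, 4, 2], [15, 10, 14], [23, 23, 24]) = [4, 4, 2, 15, 10, 14, 23, 23, 24].
Step 2: islice takes first 6 elements: [4, 4, 2, 15, 10, 14].
Therefore res = [4, 4, 2, 15, 10, 14].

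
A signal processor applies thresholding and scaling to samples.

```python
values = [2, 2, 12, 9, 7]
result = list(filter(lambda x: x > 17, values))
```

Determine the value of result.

Step 1: Filter elements > 17:
  2: removed
  2: removed
  12: removed
  9: removed
  7: removed
Therefore result = [].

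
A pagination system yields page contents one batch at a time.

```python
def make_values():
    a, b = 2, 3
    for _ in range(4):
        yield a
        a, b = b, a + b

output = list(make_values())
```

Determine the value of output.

Step 1: Fibonacci-like sequence starting with a=2, b=3:
  Iteration 1: yield a=2, then a,b = 3,5
  Iteration 2: yield a=3, then a,b = 5,8
  Iteration 3: yield a=5, then a,b = 8,13
  Iteration 4: yield a=8, then a,b = 13,21
Therefore output = [2, 3, 5, 8].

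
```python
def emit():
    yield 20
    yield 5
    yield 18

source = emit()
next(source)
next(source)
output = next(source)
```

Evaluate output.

Step 1: emit() creates a generator.
Step 2: next(source) yields 20 (consumed and discarded).
Step 3: next(source) yields 5 (consumed and discarded).
Step 4: next(source) yields 18, assigned to output.
Therefore output = 18.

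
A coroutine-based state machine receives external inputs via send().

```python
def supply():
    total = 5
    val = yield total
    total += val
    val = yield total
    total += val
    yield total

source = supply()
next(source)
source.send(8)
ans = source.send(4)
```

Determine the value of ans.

Step 1: next() -> yield total=5.
Step 2: send(8) -> val=8, total = 5+8 = 13, yield 13.
Step 3: send(4) -> val=4, total = 13+4 = 17, yield 17.
Therefore ans = 17.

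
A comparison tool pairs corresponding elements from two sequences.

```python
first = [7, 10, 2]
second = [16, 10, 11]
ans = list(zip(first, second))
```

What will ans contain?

Step 1: zip pairs elements at same index:
  Index 0: (7, 16)
  Index 1: (10, 10)
  Index 2: (2, 11)
Therefore ans = [(7, 16), (10, 10), (2, 11)].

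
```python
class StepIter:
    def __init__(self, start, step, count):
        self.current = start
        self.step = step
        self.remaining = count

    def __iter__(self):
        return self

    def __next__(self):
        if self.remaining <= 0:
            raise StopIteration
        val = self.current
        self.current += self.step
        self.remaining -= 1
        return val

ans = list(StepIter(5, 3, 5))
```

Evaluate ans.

Step 1: StepIter starts at 5, increments by 3, for 5 steps:
  Yield 5, then current += 3
  Yield 8, then current += 3
  Yield 11, then current += 3
  Yield 14, then current += 3
  Yield 17, then current += 3
Therefore ans = [5, 8, 11, 14, 17].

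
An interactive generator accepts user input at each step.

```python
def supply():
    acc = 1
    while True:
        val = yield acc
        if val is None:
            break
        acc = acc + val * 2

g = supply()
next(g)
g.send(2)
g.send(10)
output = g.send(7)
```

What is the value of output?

Step 1: next() -> yield acc=1.
Step 2: send(2) -> val=2, acc = 1 + 2*2 = 5, yield 5.
Step 3: send(10) -> val=10, acc = 5 + 10*2 = 25, yield 25.
Step 4: send(7) -> val=7, acc = 25 + 7*2 = 39, yield 39.
Therefore output = 39.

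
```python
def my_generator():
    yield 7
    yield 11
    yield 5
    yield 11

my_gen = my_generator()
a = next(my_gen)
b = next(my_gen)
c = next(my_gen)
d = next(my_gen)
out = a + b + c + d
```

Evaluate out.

Step 1: Create generator and consume all values:
  a = next(my_gen) = 7
  b = next(my_gen) = 11
  c = next(my_gen) = 5
  d = next(my_gen) = 11
Step 2: out = 7 + 11 + 5 + 11 = 34.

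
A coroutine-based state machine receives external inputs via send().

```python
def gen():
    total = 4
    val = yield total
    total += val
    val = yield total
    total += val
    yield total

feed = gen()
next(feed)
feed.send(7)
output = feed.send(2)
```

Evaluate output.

Step 1: next() -> yield total=4.
Step 2: send(7) -> val=7, total = 4+7 = 11, yield 11.
Step 3: send(2) -> val=2, total = 11+2 = 13, yield 13.
Therefore output = 13.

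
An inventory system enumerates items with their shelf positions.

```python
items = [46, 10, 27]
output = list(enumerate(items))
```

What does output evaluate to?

Step 1: enumerate pairs each element with its index:
  (0, 46)
  (1, 10)
  (2, 27)
Therefore output = [(0, 46), (1, 10), (2, 27)].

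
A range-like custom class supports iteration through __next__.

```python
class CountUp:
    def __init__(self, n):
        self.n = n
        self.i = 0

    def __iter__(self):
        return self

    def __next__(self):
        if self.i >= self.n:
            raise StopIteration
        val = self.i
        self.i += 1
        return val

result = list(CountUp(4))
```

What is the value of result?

Step 1: CountUp(4) creates an iterator counting 0 to 3.
Step 2: list() consumes all values: [0, 1, 2, 3].
Therefore result = [0, 1, 2, 3].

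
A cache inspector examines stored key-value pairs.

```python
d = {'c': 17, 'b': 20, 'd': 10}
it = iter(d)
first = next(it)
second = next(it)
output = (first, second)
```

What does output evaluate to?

Step 1: iter(d) iterates over keys: ['c', 'b', 'd'].
Step 2: first = next(it) = 'c', second = next(it) = 'b'.
Therefore output = ('c', 'b').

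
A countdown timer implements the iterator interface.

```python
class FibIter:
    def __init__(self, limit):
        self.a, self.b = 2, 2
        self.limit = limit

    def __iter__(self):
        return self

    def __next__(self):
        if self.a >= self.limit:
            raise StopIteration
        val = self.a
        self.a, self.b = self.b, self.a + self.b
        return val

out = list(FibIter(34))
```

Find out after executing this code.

Step 1: Fibonacci-like sequence (a=2, b=2) until >= 34:
  Yield 2, then a,b = 2,4
  Yield 2, then a,b = 4,6
  Yield 4, then a,b = 6,10
  Yield 6, then a,b = 10,16
  Yield 10, then a,b = 16,26
  Yield 16, then a,b = 26,42
  Yield 26, then a,b = 42,68
Step 2: 42 >= 34, stop.
Therefore out = [2, 2, 4, 6, 10, 16, 26].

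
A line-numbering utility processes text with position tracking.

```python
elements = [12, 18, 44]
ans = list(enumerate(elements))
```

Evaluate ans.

Step 1: enumerate pairs each element with its index:
  (0, 12)
  (1, 18)
  (2, 44)
Therefore ans = [(0, 12), (1, 18), (2, 44)].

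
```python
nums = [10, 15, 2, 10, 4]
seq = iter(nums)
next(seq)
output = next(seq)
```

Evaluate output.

Step 1: Create iterator over [10, 15, 2, 10, 4].
Step 2: next() consumes 10.
Step 3: next() returns 15.
Therefore output = 15.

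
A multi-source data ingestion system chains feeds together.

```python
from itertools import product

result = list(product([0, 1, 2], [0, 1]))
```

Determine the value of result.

Step 1: product([0, 1, 2], [0, 1]) gives all pairs:
  (0, 0)
  (0, 1)
  (1, 0)
  (1, 1)
  (2, 0)
  (2, 1)
Therefore result = [(0, 0), (0, 1), (1, 0), (1, 1), (2, 0), (2, 1)].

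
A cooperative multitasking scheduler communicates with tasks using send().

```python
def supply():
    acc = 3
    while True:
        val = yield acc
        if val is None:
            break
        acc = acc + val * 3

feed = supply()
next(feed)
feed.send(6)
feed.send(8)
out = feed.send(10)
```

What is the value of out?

Step 1: next() -> yield acc=3.
Step 2: send(6) -> val=6, acc = 3 + 6*3 = 21, yield 21.
Step 3: send(8) -> val=8, acc = 21 + 8*3 = 45, yield 45.
Step 4: send(10) -> val=10, acc = 45 + 10*3 = 75, yield 75.
Therefore out = 75.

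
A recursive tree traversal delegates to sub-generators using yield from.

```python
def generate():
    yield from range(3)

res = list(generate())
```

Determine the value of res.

Step 1: yield from delegates to the iterable, yielding each element.
Step 2: Collected values: [0, 1, 2].
Therefore res = [0, 1, 2].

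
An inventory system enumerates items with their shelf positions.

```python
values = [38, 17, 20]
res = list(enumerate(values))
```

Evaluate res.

Step 1: enumerate pairs each element with its index:
  (0, 38)
  (1, 17)
  (2, 20)
Therefore res = [(0, 38), (1, 17), (2, 20)].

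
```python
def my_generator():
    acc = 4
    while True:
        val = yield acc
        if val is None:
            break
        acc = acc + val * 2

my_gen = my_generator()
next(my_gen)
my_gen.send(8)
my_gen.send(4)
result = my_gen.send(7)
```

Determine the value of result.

Step 1: next() -> yield acc=4.
Step 2: send(8) -> val=8, acc = 4 + 8*2 = 20, yield 20.
Step 3: send(4) -> val=4, acc = 20 + 4*2 = 28, yield 28.
Step 4: send(7) -> val=7, acc = 28 + 7*2 = 42, yield 42.
Therefore result = 42.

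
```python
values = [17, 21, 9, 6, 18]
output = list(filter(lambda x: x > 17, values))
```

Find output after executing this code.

Step 1: Filter elements > 17:
  17: removed
  21: kept
  9: removed
  6: removed
  18: kept
Therefore output = [21, 18].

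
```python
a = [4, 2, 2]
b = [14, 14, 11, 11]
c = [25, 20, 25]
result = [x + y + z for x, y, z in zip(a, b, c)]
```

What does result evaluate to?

Step 1: zip three lists (truncates to shortest, len=3):
  4 + 14 + 25 = 43
  2 + 14 + 20 = 36
  2 + 11 + 25 = 38
Therefore result = [43, 36, 38].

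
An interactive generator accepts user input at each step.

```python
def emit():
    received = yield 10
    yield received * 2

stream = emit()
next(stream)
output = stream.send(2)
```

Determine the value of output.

Step 1: next(stream) advances to first yield, producing 10.
Step 2: send(2) resumes, received = 2.
Step 3: yield received * 2 = 2 * 2 = 4.
Therefore output = 4.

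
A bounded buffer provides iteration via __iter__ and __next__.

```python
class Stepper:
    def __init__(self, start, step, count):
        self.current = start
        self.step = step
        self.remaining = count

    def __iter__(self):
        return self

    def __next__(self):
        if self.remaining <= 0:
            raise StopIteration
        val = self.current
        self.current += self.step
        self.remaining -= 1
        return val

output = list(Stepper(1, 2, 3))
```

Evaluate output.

Step 1: Stepper starts at 1, increments by 2, for 3 steps:
  Yield 1, then current += 2
  Yield 3, then current += 2
  Yield 5, then current += 2
Therefore output = [1, 3, 5].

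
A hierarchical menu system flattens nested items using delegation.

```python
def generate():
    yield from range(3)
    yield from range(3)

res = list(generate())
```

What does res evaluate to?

Step 1: Trace yields in order:
  yield 0
  yield 1
  yield 2
  yield 0
  yield 1
  yield 2
Therefore res = [0, 1, 2, 0, 1, 2].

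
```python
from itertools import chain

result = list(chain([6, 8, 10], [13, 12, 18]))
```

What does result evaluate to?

Step 1: chain() concatenates iterables: [6, 8, 10] + [13, 12, 18].
Therefore result = [6, 8, 10, 13, 12, 18].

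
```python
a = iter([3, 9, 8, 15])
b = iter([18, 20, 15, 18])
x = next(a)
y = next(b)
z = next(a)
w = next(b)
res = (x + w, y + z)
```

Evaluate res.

Step 1: a iterates [3, 9, 8, 15], b iterates [18, 20, 15, 18].
Step 2: x = next(a) = 3, y = next(b) = 18.
Step 3: z = next(a) = 9, w = next(b) = 20.
Step 4: res = (3 + 20, 18 + 9) = (23, 27).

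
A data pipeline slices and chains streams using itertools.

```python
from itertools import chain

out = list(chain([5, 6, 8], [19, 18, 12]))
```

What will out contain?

Step 1: chain() concatenates iterables: [5, 6, 8] + [19, 18, 12].
Therefore out = [5, 6, 8, 19, 18, 12].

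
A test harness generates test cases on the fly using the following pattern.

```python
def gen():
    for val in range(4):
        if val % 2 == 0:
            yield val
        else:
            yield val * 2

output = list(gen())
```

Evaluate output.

Step 1: For each val in range(4), yield val if even, else val*2:
  val=0 (even): yield 0
  val=1 (odd): yield 1*2 = 2
  val=2 (even): yield 2
  val=3 (odd): yield 3*2 = 6
Therefore output = [0, 2, 2, 6].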